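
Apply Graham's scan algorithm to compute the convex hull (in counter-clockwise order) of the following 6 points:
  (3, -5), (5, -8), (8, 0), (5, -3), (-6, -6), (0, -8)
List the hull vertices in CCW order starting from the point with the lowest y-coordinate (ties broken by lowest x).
Hull (CCW) = [(0, -8), (5, -8), (8, 0), (-6, -6)]

Graham scan procedure:
  1. Find the pivot p₀ = point with lowest y (tie → lowest x): (0, -8).
  2. Sort the remaining points by polar angle around p₀.
  3. Walk through sorted points, maintaining a stack; pop the top while the last three entries make a non-left turn (cross product ≤ 0).
  4. Final stack is the convex hull in CCW order: (0, -8), (5, -8), (8, 0), (-6, -6).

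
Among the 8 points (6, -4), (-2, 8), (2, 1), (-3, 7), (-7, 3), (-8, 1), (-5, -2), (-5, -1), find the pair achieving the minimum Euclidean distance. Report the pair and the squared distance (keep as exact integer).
Pair = ((-5, -2), (-5, -1)); squared distance = 1

Compute all C(8, 2) = 28 pairwise squared distances (x_i − x_j)² + (y_i − y_j)². The minimum is 1, attained by the pair ((-5, -2), (-5, -1)).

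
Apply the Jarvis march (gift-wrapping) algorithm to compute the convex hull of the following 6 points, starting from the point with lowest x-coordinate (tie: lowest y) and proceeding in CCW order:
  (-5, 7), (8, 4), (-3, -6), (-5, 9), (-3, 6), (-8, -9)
Hull (CCW) = [(-8, -9), (-3, -6), (8, 4), (-5, 9)]

Jarvis march: at each step, from the current hull vertex p, select the next vertex q as the point such that every other point lies strictly to the left of (or on) the directed line p → q. (Equivalently: for every other point r, the cross product (q − p) × (r − p) ≥ 0.)
Starting point (lowest x, tie lowest y): (-8, -9). Wrap until returning to start. Resulting hull: (-8, -9), (-3, -6), (8, 4), (-5, 9).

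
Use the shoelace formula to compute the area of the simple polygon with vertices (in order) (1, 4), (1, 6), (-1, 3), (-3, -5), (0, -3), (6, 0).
Area = 38

Shoelace formula: Area = (1/2) |Σ_i (x_i · y_{i+1} − x_{i+1} · y_i)| (indices mod n). Compute each cross term:
  (1)(6) − (1)(4) = 2
  (1)(3) − (-1)(6) = 9
  (-1)(-5) − (-3)(3) = 14
  (-3)(-3) − (0)(-5) = 9
  (0)(0) − (6)(-3) = 18
  (6)(4) − (1)(0) = 24
Sum = 76, so (signed) Area = 76/2 = 38, |Area| = 38.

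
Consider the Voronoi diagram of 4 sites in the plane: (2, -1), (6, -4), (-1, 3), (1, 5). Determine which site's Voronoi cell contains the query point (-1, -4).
Nearest site = (2, -1)

The Voronoi cell of site s contains exactly those query points closer to s than to any other site. Compute squared distances from q = (-1, -4) to each site:
  (2 − -1)² + (-1 − -4)² = 18
  (-1 − -1)² + (3 − -4)² = 49
  (6 − -1)² + (-4 − -4)² = 49
  (1 − -1)² + (5 − -4)² = 85
Minimum is attained by (2, -1), so q lies in its Voronoi cell.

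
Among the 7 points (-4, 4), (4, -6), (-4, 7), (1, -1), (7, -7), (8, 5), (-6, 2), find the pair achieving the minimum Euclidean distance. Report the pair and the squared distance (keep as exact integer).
Pair = ((-4, 4), (-6, 2)); squared distance = 8

Compute all C(7, 2) = 21 pairwise squared distances (x_i − x_j)² + (y_i − y_j)². The minimum is 8, attained by the pair ((-4, 4), (-6, 2)).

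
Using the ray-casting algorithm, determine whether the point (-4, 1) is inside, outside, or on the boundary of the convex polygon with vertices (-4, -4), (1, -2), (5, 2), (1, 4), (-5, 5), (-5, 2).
The point (-4, 1) lies strictly inside the polygon

Cast a horizontal ray to the right from the query point and count how many polygon edges it crosses (each edge strictly once or zero times, handled with the usual half-open convention). 
Parity of crossings → odd ⇒ inside.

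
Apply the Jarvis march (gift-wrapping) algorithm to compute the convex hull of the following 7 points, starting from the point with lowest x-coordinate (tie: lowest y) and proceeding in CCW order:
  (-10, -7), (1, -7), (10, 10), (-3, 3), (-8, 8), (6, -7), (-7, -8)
Hull (CCW) = [(-10, -7), (-7, -8), (6, -7), (10, 10), (-8, 8)]

Jarvis march: at each step, from the current hull vertex p, select the next vertex q as the point such that every other point lies strictly to the left of (or on) the directed line p → q. (Equivalently: for every other point r, the cross product (q − p) × (r − p) ≥ 0.)
Starting point (lowest x, tie lowest y): (-10, -7). Wrap until returning to start. Resulting hull: (-10, -7), (-7, -8), (6, -7), (10, 10), (-8, 8).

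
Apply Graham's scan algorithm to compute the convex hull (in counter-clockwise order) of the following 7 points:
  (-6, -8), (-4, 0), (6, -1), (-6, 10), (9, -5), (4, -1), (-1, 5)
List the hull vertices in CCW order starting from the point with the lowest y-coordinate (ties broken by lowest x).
Hull (CCW) = [(-6, -8), (9, -5), (6, -1), (-6, 10)]

Graham scan procedure:
  1. Find the pivot p₀ = point with lowest y (tie → lowest x): (-6, -8).
  2. Sort the remaining points by polar angle around p₀.
  3. Walk through sorted points, maintaining a stack; pop the top while the last three entries make a non-left turn (cross product ≤ 0).
  4. Final stack is the convex hull in CCW order: (-6, -8), (9, -5), (6, -1), (-6, 10).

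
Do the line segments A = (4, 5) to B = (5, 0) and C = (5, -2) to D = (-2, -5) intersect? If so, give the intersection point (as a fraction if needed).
No (intersection of containing lines falls outside at least one segment)

Parametrize and solve: t = 26/19, s = -1/19. At least one of these is outside [0, 1], so the segments do not intersect.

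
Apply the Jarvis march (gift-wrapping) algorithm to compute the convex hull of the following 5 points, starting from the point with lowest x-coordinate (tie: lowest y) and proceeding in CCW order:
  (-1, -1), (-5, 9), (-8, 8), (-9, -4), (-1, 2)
Hull (CCW) = [(-9, -4), (-1, -1), (-1, 2), (-5, 9), (-8, 8)]

Jarvis march: at each step, from the current hull vertex p, select the next vertex q as the point such that every other point lies strictly to the left of (or on) the directed line p → q. (Equivalently: for every other point r, the cross product (q − p) × (r − p) ≥ 0.)
Starting point (lowest x, tie lowest y): (-9, -4). Wrap until returning to start. Resulting hull: (-9, -4), (-1, -1), (-1, 2), (-5, 9), (-8, 8).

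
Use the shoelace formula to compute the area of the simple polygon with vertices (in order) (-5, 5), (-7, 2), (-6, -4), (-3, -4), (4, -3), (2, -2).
Area = 50

Shoelace formula: Area = (1/2) |Σ_i (x_i · y_{i+1} − x_{i+1} · y_i)| (indices mod n). Compute each cross term:
  (-5)(2) − (-7)(5) = 25
  (-7)(-4) − (-6)(2) = 40
  (-6)(-4) − (-3)(-4) = 12
  (-3)(-3) − (4)(-4) = 25
  (4)(-2) − (2)(-3) = -2
  (2)(5) − (-5)(-2) = 0
Sum = 100, so (signed) Area = 100/2 = 50, |Area| = 50.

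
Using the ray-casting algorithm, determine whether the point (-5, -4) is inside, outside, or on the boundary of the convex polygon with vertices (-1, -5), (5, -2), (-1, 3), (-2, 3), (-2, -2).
The point (-5, -4) lies strictly outside the polygon

Cast a horizontal ray to the right from the query point and count how many polygon edges it crosses (each edge strictly once or zero times, handled with the usual half-open convention). 
Parity of crossings → even ⇒ outside.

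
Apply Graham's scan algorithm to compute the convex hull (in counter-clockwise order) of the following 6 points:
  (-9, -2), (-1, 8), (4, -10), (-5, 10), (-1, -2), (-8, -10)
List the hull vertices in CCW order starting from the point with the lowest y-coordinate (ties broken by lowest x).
Hull (CCW) = [(-8, -10), (4, -10), (-1, 8), (-5, 10), (-9, -2)]

Graham scan procedure:
  1. Find the pivot p₀ = point with lowest y (tie → lowest x): (-8, -10).
  2. Sort the remaining points by polar angle around p₀.
  3. Walk through sorted points, maintaining a stack; pop the top while the last three entries make a non-left turn (cross product ≤ 0).
  4. Final stack is the convex hull in CCW order: (-8, -10), (4, -10), (-1, 8), (-5, 10), (-9, -2).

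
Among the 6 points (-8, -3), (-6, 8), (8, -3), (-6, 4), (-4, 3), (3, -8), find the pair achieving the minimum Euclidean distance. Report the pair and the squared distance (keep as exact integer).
Pair = ((-6, 4), (-4, 3)); squared distance = 5

Compute all C(6, 2) = 15 pairwise squared distances (x_i − x_j)² + (y_i − y_j)². The minimum is 5, attained by the pair ((-6, 4), (-4, 3)).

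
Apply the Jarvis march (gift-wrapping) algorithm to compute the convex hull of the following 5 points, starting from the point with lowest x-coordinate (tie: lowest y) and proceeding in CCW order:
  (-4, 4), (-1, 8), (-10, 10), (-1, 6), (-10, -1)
Hull (CCW) = [(-10, -1), (-1, 6), (-1, 8), (-10, 10)]

Jarvis march: at each step, from the current hull vertex p, select the next vertex q as the point such that every other point lies strictly to the left of (or on) the directed line p → q. (Equivalently: for every other point r, the cross product (q − p) × (r − p) ≥ 0.)
Starting point (lowest x, tie lowest y): (-10, -1). Wrap until returning to start. Resulting hull: (-10, -1), (-1, 6), (-1, 8), (-10, 10).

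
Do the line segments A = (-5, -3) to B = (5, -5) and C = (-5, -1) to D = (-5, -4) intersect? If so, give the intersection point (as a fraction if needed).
Yes; intersection at (-5, -3) (t = 0 on AB, s = 2/3 on CD)

Parametrize AB as A + t(B − A) = (-5 + 10 t, -3 + -2 t) and CD as C + s(D − C) = (-5 + 0 s, -1 + -3 s). Solve the linear system for (t, s). Determinant = 30 ≠ 0, so a unique intersection of the containing lines exists. Solution: t = 0, s = 2/3 — both in [0, 1], so the segments cross. Intersection point: (-5, -3).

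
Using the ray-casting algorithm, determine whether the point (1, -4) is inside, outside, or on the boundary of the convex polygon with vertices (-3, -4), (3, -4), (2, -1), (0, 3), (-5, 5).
The point (1, -4) lies on the polygon boundary

Boundary check: the query satisfies the collinearity and bounding-box conditions for some polygon edge, so it lies exactly on the boundary.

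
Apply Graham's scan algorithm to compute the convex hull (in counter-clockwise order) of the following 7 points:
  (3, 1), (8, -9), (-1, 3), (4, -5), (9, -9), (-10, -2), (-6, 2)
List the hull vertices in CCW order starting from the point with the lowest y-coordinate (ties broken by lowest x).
Hull (CCW) = [(8, -9), (9, -9), (3, 1), (-1, 3), (-6, 2), (-10, -2)]

Graham scan procedure:
  1. Find the pivot p₀ = point with lowest y (tie → lowest x): (8, -9).
  2. Sort the remaining points by polar angle around p₀.
  3. Walk through sorted points, maintaining a stack; pop the top while the last three entries make a non-left turn (cross product ≤ 0).
  4. Final stack is the convex hull in CCW order: (8, -9), (9, -9), (3, 1), (-1, 3), (-6, 2), (-10, -2).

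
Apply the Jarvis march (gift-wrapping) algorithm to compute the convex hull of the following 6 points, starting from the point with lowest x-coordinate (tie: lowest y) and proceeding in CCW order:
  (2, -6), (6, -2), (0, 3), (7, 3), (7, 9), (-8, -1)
Hull (CCW) = [(-8, -1), (2, -6), (6, -2), (7, 3), (7, 9)]

Jarvis march: at each step, from the current hull vertex p, select the next vertex q as the point such that every other point lies strictly to the left of (or on) the directed line p → q. (Equivalently: for every other point r, the cross product (q − p) × (r − p) ≥ 0.)
Starting point (lowest x, tie lowest y): (-8, -1). Wrap until returning to start. Resulting hull: (-8, -1), (2, -6), (6, -2), (7, 3), (7, 9).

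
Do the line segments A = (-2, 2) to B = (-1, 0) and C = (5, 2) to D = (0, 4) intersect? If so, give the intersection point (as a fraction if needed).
No (intersection of containing lines falls outside at least one segment)

Parametrize and solve: t = -7/4, s = 7/4. At least one of these is outside [0, 1], so the segments do not intersect.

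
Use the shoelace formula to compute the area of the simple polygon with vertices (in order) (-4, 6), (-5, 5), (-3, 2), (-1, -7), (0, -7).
Area = 17/2

Shoelace formula: Area = (1/2) |Σ_i (x_i · y_{i+1} − x_{i+1} · y_i)| (indices mod n). Compute each cross term:
  (-4)(5) − (-5)(6) = 10
  (-5)(2) − (-3)(5) = 5
  (-3)(-7) − (-1)(2) = 23
  (-1)(-7) − (0)(-7) = 7
  (0)(6) − (-4)(-7) = -28
Sum = 17, so (signed) Area = 17/2 = 17/2, |Area| = 17/2.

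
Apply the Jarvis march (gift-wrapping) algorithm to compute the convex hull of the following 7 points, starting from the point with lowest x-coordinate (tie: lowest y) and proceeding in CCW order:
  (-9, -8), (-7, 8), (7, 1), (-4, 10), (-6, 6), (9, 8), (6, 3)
Hull (CCW) = [(-9, -8), (7, 1), (9, 8), (-4, 10), (-7, 8)]

Jarvis march: at each step, from the current hull vertex p, select the next vertex q as the point such that every other point lies strictly to the left of (or on) the directed line p → q. (Equivalently: for every other point r, the cross product (q − p) × (r − p) ≥ 0.)
Starting point (lowest x, tie lowest y): (-9, -8). Wrap until returning to start. Resulting hull: (-9, -8), (7, 1), (9, 8), (-4, 10), (-7, 8).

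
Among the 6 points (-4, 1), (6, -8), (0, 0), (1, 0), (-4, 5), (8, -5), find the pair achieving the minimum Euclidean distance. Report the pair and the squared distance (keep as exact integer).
Pair = ((0, 0), (1, 0)); squared distance = 1

Compute all C(6, 2) = 15 pairwise squared distances (x_i − x_j)² + (y_i − y_j)². The minimum is 1, attained by the pair ((0, 0), (1, 0)).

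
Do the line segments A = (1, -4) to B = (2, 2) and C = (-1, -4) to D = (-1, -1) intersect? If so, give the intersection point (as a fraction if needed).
No (intersection of containing lines falls outside at least one segment)

Parametrize and solve: t = -2, s = -4. At least one of these is outside [0, 1], so the segments do not intersect.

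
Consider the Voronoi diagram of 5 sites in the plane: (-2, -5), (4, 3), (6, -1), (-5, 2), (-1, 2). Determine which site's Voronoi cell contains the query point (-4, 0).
Nearest site = (-5, 2)

The Voronoi cell of site s contains exactly those query points closer to s than to any other site. Compute squared distances from q = (-4, 0) to each site:
  (-5 − -4)² + (2 − 0)² = 5
  (-1 − -4)² + (2 − 0)² = 13
  (-2 − -4)² + (-5 − 0)² = 29
  (4 − -4)² + (3 − 0)² = 73
  (6 − -4)² + (-1 − 0)² = 101
Minimum is attained by (-5, 2), so q lies in its Voronoi cell.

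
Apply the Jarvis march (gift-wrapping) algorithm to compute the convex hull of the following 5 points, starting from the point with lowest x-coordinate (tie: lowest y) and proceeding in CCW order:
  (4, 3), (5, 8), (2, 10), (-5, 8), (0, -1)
Hull (CCW) = [(-5, 8), (0, -1), (4, 3), (5, 8), (2, 10)]

Jarvis march: at each step, from the current hull vertex p, select the next vertex q as the point such that every other point lies strictly to the left of (or on) the directed line p → q. (Equivalently: for every other point r, the cross product (q − p) × (r − p) ≥ 0.)
Starting point (lowest x, tie lowest y): (-5, 8). Wrap until returning to start. Resulting hull: (-5, 8), (0, -1), (4, 3), (5, 8), (2, 10).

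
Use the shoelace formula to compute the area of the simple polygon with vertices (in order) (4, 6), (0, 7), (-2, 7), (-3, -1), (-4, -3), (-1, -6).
Area = 109/2

Shoelace formula: Area = (1/2) |Σ_i (x_i · y_{i+1} − x_{i+1} · y_i)| (indices mod n). Compute each cross term:
  (4)(7) − (0)(6) = 28
  (0)(7) − (-2)(7) = 14
  (-2)(-1) − (-3)(7) = 23
  (-3)(-3) − (-4)(-1) = 5
  (-4)(-6) − (-1)(-3) = 21
  (-1)(6) − (4)(-6) = 18
Sum = 109, so (signed) Area = 109/2 = 109/2, |Area| = 109/2.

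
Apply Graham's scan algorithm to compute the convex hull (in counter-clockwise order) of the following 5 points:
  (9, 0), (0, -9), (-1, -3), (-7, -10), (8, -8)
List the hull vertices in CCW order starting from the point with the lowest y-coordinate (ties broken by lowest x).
Hull (CCW) = [(-7, -10), (8, -8), (9, 0), (-1, -3)]

Graham scan procedure:
  1. Find the pivot p₀ = point with lowest y (tie → lowest x): (-7, -10).
  2. Sort the remaining points by polar angle around p₀.
  3. Walk through sorted points, maintaining a stack; pop the top while the last three entries make a non-left turn (cross product ≤ 0).
  4. Final stack is the convex hull in CCW order: (-7, -10), (8, -8), (9, 0), (-1, -3).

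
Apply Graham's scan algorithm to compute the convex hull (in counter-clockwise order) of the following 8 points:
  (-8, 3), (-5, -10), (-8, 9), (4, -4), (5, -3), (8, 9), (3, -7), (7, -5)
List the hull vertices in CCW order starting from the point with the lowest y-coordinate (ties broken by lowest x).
Hull (CCW) = [(-5, -10), (3, -7), (7, -5), (8, 9), (-8, 9), (-8, 3)]

Graham scan procedure:
  1. Find the pivot p₀ = point with lowest y (tie → lowest x): (-5, -10).
  2. Sort the remaining points by polar angle around p₀.
  3. Walk through sorted points, maintaining a stack; pop the top while the last three entries make a non-left turn (cross product ≤ 0).
  4. Final stack is the convex hull in CCW order: (-5, -10), (3, -7), (7, -5), (8, 9), (-8, 9), (-8, 3).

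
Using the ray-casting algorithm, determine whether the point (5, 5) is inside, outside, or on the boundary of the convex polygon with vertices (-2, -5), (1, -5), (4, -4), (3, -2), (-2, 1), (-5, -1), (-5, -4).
The point (5, 5) lies strictly outside the polygon

Cast a horizontal ray to the right from the query point and count how many polygon edges it crosses (each edge strictly once or zero times, handled with the usual half-open convention). 
Parity of crossings → even ⇒ outside.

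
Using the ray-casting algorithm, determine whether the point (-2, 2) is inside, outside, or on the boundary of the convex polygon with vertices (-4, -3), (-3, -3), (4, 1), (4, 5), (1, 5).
The point (-2, 2) lies strictly outside the polygon

Cast a horizontal ray to the right from the query point and count how many polygon edges it crosses (each edge strictly once or zero times, handled with the usual half-open convention). 
Parity of crossings → even ⇒ outside.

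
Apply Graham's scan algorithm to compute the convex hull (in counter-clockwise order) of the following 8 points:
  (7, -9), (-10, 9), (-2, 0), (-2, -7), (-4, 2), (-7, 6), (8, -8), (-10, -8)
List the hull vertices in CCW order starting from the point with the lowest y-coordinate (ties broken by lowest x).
Hull (CCW) = [(7, -9), (8, -8), (-10, 9), (-10, -8)]

Graham scan procedure:
  1. Find the pivot p₀ = point with lowest y (tie → lowest x): (7, -9).
  2. Sort the remaining points by polar angle around p₀.
  3. Walk through sorted points, maintaining a stack; pop the top while the last three entries make a non-left turn (cross product ≤ 0).
  4. Final stack is the convex hull in CCW order: (7, -9), (8, -8), (-10, 9), (-10, -8).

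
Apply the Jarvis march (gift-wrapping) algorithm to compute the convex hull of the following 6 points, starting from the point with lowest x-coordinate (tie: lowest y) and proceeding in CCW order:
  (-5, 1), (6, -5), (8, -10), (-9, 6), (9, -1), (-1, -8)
Hull (CCW) = [(-9, 6), (-1, -8), (8, -10), (9, -1)]

Jarvis march: at each step, from the current hull vertex p, select the next vertex q as the point such that every other point lies strictly to the left of (or on) the directed line p → q. (Equivalently: for every other point r, the cross product (q − p) × (r − p) ≥ 0.)
Starting point (lowest x, tie lowest y): (-9, 6). Wrap until returning to start. Resulting hull: (-9, 6), (-1, -8), (8, -10), (9, -1).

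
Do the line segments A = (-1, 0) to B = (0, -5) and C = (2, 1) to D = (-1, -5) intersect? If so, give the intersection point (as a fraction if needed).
Yes; intersection at (-2/7, -25/7) (t = 5/7 on AB, s = 16/21 on CD)

Parametrize AB as A + t(B − A) = (-1 + 1 t, 0 + -5 t) and CD as C + s(D − C) = (2 + -3 s, 1 + -6 s). Solve the linear system for (t, s). Determinant = 21 ≠ 0, so a unique intersection of the containing lines exists. Solution: t = 5/7, s = 16/21 — both in [0, 1], so the segments cross. Intersection point: (-2/7, -25/7).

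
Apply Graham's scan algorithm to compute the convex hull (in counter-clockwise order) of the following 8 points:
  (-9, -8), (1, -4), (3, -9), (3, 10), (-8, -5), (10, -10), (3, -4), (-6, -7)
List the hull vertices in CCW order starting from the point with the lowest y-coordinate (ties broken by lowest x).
Hull (CCW) = [(10, -10), (3, 10), (-8, -5), (-9, -8)]

Graham scan procedure:
  1. Find the pivot p₀ = point with lowest y (tie → lowest x): (10, -10).
  2. Sort the remaining points by polar angle around p₀.
  3. Walk through sorted points, maintaining a stack; pop the top while the last three entries make a non-left turn (cross product ≤ 0).
  4. Final stack is the convex hull in CCW order: (10, -10), (3, 10), (-8, -5), (-9, -8).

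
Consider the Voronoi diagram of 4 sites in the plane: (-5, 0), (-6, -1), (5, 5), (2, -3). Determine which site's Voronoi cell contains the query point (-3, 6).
Nearest site = (-5, 0)

The Voronoi cell of site s contains exactly those query points closer to s than to any other site. Compute squared distances from q = (-3, 6) to each site:
  (-5 − -3)² + (0 − 6)² = 40
  (-6 − -3)² + (-1 − 6)² = 58
  (5 − -3)² + (5 − 6)² = 65
  (2 − -3)² + (-3 − 6)² = 106
Minimum is attained by (-5, 0), so q lies in its Voronoi cell.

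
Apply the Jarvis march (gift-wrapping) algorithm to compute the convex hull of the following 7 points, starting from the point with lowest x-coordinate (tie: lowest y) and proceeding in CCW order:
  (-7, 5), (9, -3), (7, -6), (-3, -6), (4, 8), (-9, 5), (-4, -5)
Hull (CCW) = [(-9, 5), (-4, -5), (-3, -6), (7, -6), (9, -3), (4, 8)]

Jarvis march: at each step, from the current hull vertex p, select the next vertex q as the point such that every other point lies strictly to the left of (or on) the directed line p → q. (Equivalently: for every other point r, the cross product (q − p) × (r − p) ≥ 0.)
Starting point (lowest x, tie lowest y): (-9, 5). Wrap until returning to start. Resulting hull: (-9, 5), (-4, -5), (-3, -6), (7, -6), (9, -3), (4, 8).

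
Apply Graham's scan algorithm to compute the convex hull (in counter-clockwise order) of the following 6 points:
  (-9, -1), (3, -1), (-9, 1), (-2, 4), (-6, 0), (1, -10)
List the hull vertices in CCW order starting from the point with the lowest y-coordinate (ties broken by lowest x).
Hull (CCW) = [(1, -10), (3, -1), (-2, 4), (-9, 1), (-9, -1)]

Graham scan procedure:
  1. Find the pivot p₀ = point with lowest y (tie → lowest x): (1, -10).
  2. Sort the remaining points by polar angle around p₀.
  3. Walk through sorted points, maintaining a stack; pop the top while the last three entries make a non-left turn (cross product ≤ 0).
  4. Final stack is the convex hull in CCW order: (1, -10), (3, -1), (-2, 4), (-9, 1), (-9, -1).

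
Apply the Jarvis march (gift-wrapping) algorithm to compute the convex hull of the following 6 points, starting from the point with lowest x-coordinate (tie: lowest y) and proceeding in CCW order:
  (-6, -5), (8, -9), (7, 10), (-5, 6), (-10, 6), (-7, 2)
Hull (CCW) = [(-10, 6), (-6, -5), (8, -9), (7, 10)]

Jarvis march: at each step, from the current hull vertex p, select the next vertex q as the point such that every other point lies strictly to the left of (or on) the directed line p → q. (Equivalently: for every other point r, the cross product (q − p) × (r − p) ≥ 0.)
Starting point (lowest x, tie lowest y): (-10, 6). Wrap until returning to start. Resulting hull: (-10, 6), (-6, -5), (8, -9), (7, 10).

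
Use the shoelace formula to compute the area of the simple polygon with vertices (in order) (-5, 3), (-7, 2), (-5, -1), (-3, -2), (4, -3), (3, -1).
Area = 61/2

Shoelace formula: Area = (1/2) |Σ_i (x_i · y_{i+1} − x_{i+1} · y_i)| (indices mod n). Compute each cross term:
  (-5)(2) − (-7)(3) = 11
  (-7)(-1) − (-5)(2) = 17
  (-5)(-2) − (-3)(-1) = 7
  (-3)(-3) − (4)(-2) = 17
  (4)(-1) − (3)(-3) = 5
  (3)(3) − (-5)(-1) = 4
Sum = 61, so (signed) Area = 61/2 = 61/2, |Area| = 61/2.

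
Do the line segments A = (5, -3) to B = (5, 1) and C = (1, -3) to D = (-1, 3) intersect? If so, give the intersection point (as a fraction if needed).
No (intersection of containing lines falls outside at least one segment)

Parametrize and solve: t = -3, s = -2. At least one of these is outside [0, 1], so the segments do not intersect.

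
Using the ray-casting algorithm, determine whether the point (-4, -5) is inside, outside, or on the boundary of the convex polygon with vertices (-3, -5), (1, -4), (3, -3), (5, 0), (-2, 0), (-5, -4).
The point (-4, -5) lies strictly outside the polygon

Cast a horizontal ray to the right from the query point and count how many polygon edges it crosses (each edge strictly once or zero times, handled with the usual half-open convention). 
Parity of crossings → even ⇒ outside.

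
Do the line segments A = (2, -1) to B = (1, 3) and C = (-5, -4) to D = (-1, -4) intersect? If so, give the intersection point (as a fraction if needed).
No (intersection of containing lines falls outside at least one segment)

Parametrize and solve: t = -3/4, s = 31/16. At least one of these is outside [0, 1], so the segments do not intersect.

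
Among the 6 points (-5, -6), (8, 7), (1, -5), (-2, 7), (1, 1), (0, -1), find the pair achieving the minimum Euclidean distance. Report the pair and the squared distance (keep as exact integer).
Pair = ((1, 1), (0, -1)); squared distance = 5

Compute all C(6, 2) = 15 pairwise squared distances (x_i − x_j)² + (y_i − y_j)². The minimum is 5, attained by the pair ((1, 1), (0, -1)).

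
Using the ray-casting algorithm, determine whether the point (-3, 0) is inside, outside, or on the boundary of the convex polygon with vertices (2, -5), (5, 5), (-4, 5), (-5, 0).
The point (-3, 0) lies strictly inside the polygon

Cast a horizontal ray to the right from the query point and count how many polygon edges it crosses (each edge strictly once or zero times, handled with the usual half-open convention). 
Parity of crossings → odd ⇒ inside.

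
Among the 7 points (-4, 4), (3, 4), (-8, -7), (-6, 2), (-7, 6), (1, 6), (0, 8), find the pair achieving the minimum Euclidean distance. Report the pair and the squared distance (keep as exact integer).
Pair = ((1, 6), (0, 8)); squared distance = 5

Compute all C(7, 2) = 21 pairwise squared distances (x_i − x_j)² + (y_i − y_j)². The minimum is 5, attained by the pair ((1, 6), (0, 8)).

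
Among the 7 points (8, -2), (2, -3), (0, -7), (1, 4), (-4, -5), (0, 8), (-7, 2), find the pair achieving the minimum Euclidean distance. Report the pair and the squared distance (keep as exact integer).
Pair = ((1, 4), (0, 8)); squared distance = 17

Compute all C(7, 2) = 21 pairwise squared distances (x_i − x_j)² + (y_i − y_j)². The minimum is 17, attained by the pair ((1, 4), (0, 8)).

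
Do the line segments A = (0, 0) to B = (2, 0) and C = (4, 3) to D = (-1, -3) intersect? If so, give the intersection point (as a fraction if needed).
Yes; intersection at (3/2, 0) (t = 3/4 on AB, s = 1/2 on CD)

Parametrize AB as A + t(B − A) = (0 + 2 t, 0 + 0 t) and CD as C + s(D − C) = (4 + -5 s, 3 + -6 s). Solve the linear system for (t, s). Determinant = 12 ≠ 0, so a unique intersection of the containing lines exists. Solution: t = 3/4, s = 1/2 — both in [0, 1], so the segments cross. Intersection point: (3/2, 0).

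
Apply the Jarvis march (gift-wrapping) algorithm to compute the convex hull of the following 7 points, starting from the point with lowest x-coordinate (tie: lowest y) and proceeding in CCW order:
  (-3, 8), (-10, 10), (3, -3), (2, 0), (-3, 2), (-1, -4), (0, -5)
Hull (CCW) = [(-10, 10), (-1, -4), (0, -5), (3, -3), (2, 0), (-3, 8)]

Jarvis march: at each step, from the current hull vertex p, select the next vertex q as the point such that every other point lies strictly to the left of (or on) the directed line p → q. (Equivalently: for every other point r, the cross product (q − p) × (r − p) ≥ 0.)
Starting point (lowest x, tie lowest y): (-10, 10). Wrap until returning to start. Resulting hull: (-10, 10), (-1, -4), (0, -5), (3, -3), (2, 0), (-3, 8).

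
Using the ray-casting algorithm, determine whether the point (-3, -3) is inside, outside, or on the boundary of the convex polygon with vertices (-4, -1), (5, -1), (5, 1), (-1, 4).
The point (-3, -3) lies strictly outside the polygon

Cast a horizontal ray to the right from the query point and count how many polygon edges it crosses (each edge strictly once or zero times, handled with the usual half-open convention). 
Parity of crossings → even ⇒ outside.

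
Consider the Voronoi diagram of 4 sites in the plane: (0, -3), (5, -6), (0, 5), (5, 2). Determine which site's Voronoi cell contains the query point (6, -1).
Nearest site = (5, 2)

The Voronoi cell of site s contains exactly those query points closer to s than to any other site. Compute squared distances from q = (6, -1) to each site:
  (5 − 6)² + (2 − -1)² = 10
  (5 − 6)² + (-6 − -1)² = 26
  (0 − 6)² + (-3 − -1)² = 40
  (0 − 6)² + (5 − -1)² = 72
Minimum is attained by (5, 2), so q lies in its Voronoi cell.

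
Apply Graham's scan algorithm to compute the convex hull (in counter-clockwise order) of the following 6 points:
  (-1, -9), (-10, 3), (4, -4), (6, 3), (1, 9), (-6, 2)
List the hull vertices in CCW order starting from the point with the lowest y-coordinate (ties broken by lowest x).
Hull (CCW) = [(-1, -9), (4, -4), (6, 3), (1, 9), (-10, 3)]

Graham scan procedure:
  1. Find the pivot p₀ = point with lowest y (tie → lowest x): (-1, -9).
  2. Sort the remaining points by polar angle around p₀.
  3. Walk through sorted points, maintaining a stack; pop the top while the last three entries make a non-left turn (cross product ≤ 0).
  4. Final stack is the convex hull in CCW order: (-1, -9), (4, -4), (6, 3), (1, 9), (-10, 3).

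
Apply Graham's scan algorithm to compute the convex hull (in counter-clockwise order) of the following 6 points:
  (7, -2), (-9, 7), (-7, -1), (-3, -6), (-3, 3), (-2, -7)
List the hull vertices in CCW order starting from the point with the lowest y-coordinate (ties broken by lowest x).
Hull (CCW) = [(-2, -7), (7, -2), (-9, 7), (-7, -1), (-3, -6)]

Graham scan procedure:
  1. Find the pivot p₀ = point with lowest y (tie → lowest x): (-2, -7).
  2. Sort the remaining points by polar angle around p₀.
  3. Walk through sorted points, maintaining a stack; pop the top while the last three entries make a non-left turn (cross product ≤ 0).
  4. Final stack is the convex hull in CCW order: (-2, -7), (7, -2), (-9, 7), (-7, -1), (-3, -6).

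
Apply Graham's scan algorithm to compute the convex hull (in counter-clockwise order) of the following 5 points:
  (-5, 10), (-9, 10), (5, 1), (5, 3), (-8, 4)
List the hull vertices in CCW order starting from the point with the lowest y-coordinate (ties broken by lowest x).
Hull (CCW) = [(5, 1), (5, 3), (-5, 10), (-9, 10), (-8, 4)]

Graham scan procedure:
  1. Find the pivot p₀ = point with lowest y (tie → lowest x): (5, 1).
  2. Sort the remaining points by polar angle around p₀.
  3. Walk through sorted points, maintaining a stack; pop the top while the last three entries make a non-left turn (cross product ≤ 0).
  4. Final stack is the convex hull in CCW order: (5, 1), (5, 3), (-5, 10), (-9, 10), (-8, 4).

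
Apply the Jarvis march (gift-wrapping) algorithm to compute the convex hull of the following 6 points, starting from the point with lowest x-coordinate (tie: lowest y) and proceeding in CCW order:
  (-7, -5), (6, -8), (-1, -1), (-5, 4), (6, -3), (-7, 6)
Hull (CCW) = [(-7, -5), (6, -8), (6, -3), (-7, 6)]

Jarvis march: at each step, from the current hull vertex p, select the next vertex q as the point such that every other point lies strictly to the left of (or on) the directed line p → q. (Equivalently: for every other point r, the cross product (q − p) × (r − p) ≥ 0.)
Starting point (lowest x, tie lowest y): (-7, -5). Wrap until returning to start. Resulting hull: (-7, -5), (6, -8), (6, -3), (-7, 6).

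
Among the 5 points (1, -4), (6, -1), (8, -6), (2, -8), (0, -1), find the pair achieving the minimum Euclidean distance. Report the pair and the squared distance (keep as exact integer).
Pair = ((1, -4), (0, -1)); squared distance = 10

Compute all C(5, 2) = 10 pairwise squared distances (x_i − x_j)² + (y_i − y_j)². The minimum is 10, attained by the pair ((1, -4), (0, -1)).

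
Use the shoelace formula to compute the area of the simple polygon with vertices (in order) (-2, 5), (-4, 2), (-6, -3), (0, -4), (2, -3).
Area = 38

Shoelace formula: Area = (1/2) |Σ_i (x_i · y_{i+1} − x_{i+1} · y_i)| (indices mod n). Compute each cross term:
  (-2)(2) − (-4)(5) = 16
  (-4)(-3) − (-6)(2) = 24
  (-6)(-4) − (0)(-3) = 24
  (0)(-3) − (2)(-4) = 8
  (2)(5) − (-2)(-3) = 4
Sum = 76, so (signed) Area = 76/2 = 38, |Area| = 38.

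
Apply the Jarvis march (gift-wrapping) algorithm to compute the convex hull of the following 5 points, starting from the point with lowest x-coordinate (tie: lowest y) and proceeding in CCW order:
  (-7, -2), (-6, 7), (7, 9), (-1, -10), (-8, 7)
Hull (CCW) = [(-8, 7), (-7, -2), (-1, -10), (7, 9)]

Jarvis march: at each step, from the current hull vertex p, select the next vertex q as the point such that every other point lies strictly to the left of (or on) the directed line p → q. (Equivalently: for every other point r, the cross product (q − p) × (r − p) ≥ 0.)
Starting point (lowest x, tie lowest y): (-8, 7). Wrap until returning to start. Resulting hull: (-8, 7), (-7, -2), (-1, -10), (7, 9).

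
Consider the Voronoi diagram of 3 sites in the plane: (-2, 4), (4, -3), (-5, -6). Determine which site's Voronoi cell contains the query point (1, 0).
Nearest site = (4, -3)

The Voronoi cell of site s contains exactly those query points closer to s than to any other site. Compute squared distances from q = (1, 0) to each site:
  (4 − 1)² + (-3 − 0)² = 18
  (-2 − 1)² + (4 − 0)² = 25
  (-5 − 1)² + (-6 − 0)² = 72
Minimum is attained by (4, -3), so q lies in its Voronoi cell.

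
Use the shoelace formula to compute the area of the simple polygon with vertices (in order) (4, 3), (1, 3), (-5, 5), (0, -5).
Area = 37

Shoelace formula: Area = (1/2) |Σ_i (x_i · y_{i+1} − x_{i+1} · y_i)| (indices mod n). Compute each cross term:
  (4)(3) − (1)(3) = 9
  (1)(5) − (-5)(3) = 20
  (-5)(-5) − (0)(5) = 25
  (0)(3) − (4)(-5) = 20
Sum = 74, so (signed) Area = 74/2 = 37, |Area| = 37.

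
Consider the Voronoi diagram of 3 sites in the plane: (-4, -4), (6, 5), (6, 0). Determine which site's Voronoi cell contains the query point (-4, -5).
Nearest site = (-4, -4)

The Voronoi cell of site s contains exactly those query points closer to s than to any other site. Compute squared distances from q = (-4, -5) to each site:
  (-4 − -4)² + (-4 − -5)² = 1
  (6 − -4)² + (0 − -5)² = 125
  (6 − -4)² + (5 − -5)² = 200
Minimum is attained by (-4, -4), so q lies in its Voronoi cell.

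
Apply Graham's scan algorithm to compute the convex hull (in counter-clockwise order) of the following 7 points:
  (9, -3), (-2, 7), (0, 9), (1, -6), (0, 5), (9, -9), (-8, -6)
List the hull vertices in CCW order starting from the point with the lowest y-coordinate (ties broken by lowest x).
Hull (CCW) = [(9, -9), (9, -3), (0, 9), (-2, 7), (-8, -6)]

Graham scan procedure:
  1. Find the pivot p₀ = point with lowest y (tie → lowest x): (9, -9).
  2. Sort the remaining points by polar angle around p₀.
  3. Walk through sorted points, maintaining a stack; pop the top while the last three entries make a non-left turn (cross product ≤ 0).
  4. Final stack is the convex hull in CCW order: (9, -9), (9, -3), (0, 9), (-2, 7), (-8, -6).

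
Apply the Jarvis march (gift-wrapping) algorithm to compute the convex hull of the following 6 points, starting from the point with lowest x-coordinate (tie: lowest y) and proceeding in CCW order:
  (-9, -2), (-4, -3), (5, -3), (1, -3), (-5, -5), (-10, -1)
Hull (CCW) = [(-10, -1), (-9, -2), (-5, -5), (5, -3)]

Jarvis march: at each step, from the current hull vertex p, select the next vertex q as the point such that every other point lies strictly to the left of (or on) the directed line p → q. (Equivalently: for every other point r, the cross product (q − p) × (r − p) ≥ 0.)
Starting point (lowest x, tie lowest y): (-10, -1). Wrap until returning to start. Resulting hull: (-10, -1), (-9, -2), (-5, -5), (5, -3).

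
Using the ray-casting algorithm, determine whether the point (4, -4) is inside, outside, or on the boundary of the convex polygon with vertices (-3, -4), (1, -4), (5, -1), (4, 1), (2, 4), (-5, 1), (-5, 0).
The point (4, -4) lies strictly outside the polygon

Cast a horizontal ray to the right from the query point and count how many polygon edges it crosses (each edge strictly once or zero times, handled with the usual half-open convention). 
Parity of crossings → even ⇒ outside.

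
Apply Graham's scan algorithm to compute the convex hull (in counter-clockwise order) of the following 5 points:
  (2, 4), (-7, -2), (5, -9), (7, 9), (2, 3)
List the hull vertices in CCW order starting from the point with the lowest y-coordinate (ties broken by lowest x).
Hull (CCW) = [(5, -9), (7, 9), (-7, -2)]

Graham scan procedure:
  1. Find the pivot p₀ = point with lowest y (tie → lowest x): (5, -9).
  2. Sort the remaining points by polar angle around p₀.
  3. Walk through sorted points, maintaining a stack; pop the top while the last three entries make a non-left turn (cross product ≤ 0).
  4. Final stack is the convex hull in CCW order: (5, -9), (7, 9), (-7, -2).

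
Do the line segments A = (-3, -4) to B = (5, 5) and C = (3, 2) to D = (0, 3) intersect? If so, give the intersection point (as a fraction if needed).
Yes; intersection at (87/35, 76/35) (t = 24/35 on AB, s = 6/35 on CD)

Parametrize AB as A + t(B − A) = (-3 + 8 t, -4 + 9 t) and CD as C + s(D − C) = (3 + -3 s, 2 + 1 s). Solve the linear system for (t, s). Determinant = -35 ≠ 0, so a unique intersection of the containing lines exists. Solution: t = 24/35, s = 6/35 — both in [0, 1], so the segments cross. Intersection point: (87/35, 76/35).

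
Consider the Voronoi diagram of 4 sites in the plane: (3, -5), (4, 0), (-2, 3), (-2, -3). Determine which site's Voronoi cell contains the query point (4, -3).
Nearest site = (3, -5)

The Voronoi cell of site s contains exactly those query points closer to s than to any other site. Compute squared distances from q = (4, -3) to each site:
  (3 − 4)² + (-5 − -3)² = 5
  (4 − 4)² + (0 − -3)² = 9
  (-2 − 4)² + (-3 − -3)² = 36
  (-2 − 4)² + (3 − -3)² = 72
Minimum is attained by (3, -5), so q lies in its Voronoi cell.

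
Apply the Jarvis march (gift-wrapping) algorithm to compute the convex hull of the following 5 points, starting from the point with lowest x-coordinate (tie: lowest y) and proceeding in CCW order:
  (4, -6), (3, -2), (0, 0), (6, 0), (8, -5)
Hull (CCW) = [(0, 0), (4, -6), (8, -5), (6, 0)]

Jarvis march: at each step, from the current hull vertex p, select the next vertex q as the point such that every other point lies strictly to the left of (or on) the directed line p → q. (Equivalently: for every other point r, the cross product (q − p) × (r − p) ≥ 0.)
Starting point (lowest x, tie lowest y): (0, 0). Wrap until returning to start. Resulting hull: (0, 0), (4, -6), (8, -5), (6, 0).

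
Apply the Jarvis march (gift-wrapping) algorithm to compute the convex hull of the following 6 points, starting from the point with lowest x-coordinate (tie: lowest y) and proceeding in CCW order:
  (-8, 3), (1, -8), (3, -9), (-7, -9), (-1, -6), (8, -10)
Hull (CCW) = [(-8, 3), (-7, -9), (8, -10)]

Jarvis march: at each step, from the current hull vertex p, select the next vertex q as the point such that every other point lies strictly to the left of (or on) the directed line p → q. (Equivalently: for every other point r, the cross product (q − p) × (r − p) ≥ 0.)
Starting point (lowest x, tie lowest y): (-8, 3). Wrap until returning to start. Resulting hull: (-8, 3), (-7, -9), (8, -10).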